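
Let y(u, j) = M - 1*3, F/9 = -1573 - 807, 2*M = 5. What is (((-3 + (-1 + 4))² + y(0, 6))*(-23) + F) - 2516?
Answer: -47849/2 ≈ -23925.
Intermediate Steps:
M = 5/2 (M = (½)*5 = 5/2 ≈ 2.5000)
F = -21420 (F = 9*(-1573 - 807) = 9*(-2380) = -21420)
y(u, j) = -½ (y(u, j) = 5/2 - 1*3 = 5/2 - 3 = -½)
(((-3 + (-1 + 4))² + y(0, 6))*(-23) + F) - 2516 = (((-3 + (-1 + 4))² - ½)*(-23) - 21420) - 2516 = (((-3 + 3)² - ½)*(-23) - 21420) - 2516 = ((0² - ½)*(-23) - 21420) - 2516 = ((0 - ½)*(-23) - 21420) - 2516 = (-½*(-23) - 21420) - 2516 = (23/2 - 21420) - 2516 = -42817/2 - 2516 = -47849/2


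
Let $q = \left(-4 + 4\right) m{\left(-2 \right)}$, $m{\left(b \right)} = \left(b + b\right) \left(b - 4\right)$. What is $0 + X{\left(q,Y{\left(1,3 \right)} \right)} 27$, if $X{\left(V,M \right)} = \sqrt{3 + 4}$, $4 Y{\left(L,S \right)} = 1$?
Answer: $27 \sqrt{7} \approx 71.435$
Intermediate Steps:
$m{\left(b \right)} = 2 b \left(-4 + b\right)$
$Y{\left(L,S \right)} = \frac{1}{4}$ ($Y{\left(L,S \right)} = \frac{1}{4} \cdot 1 = \frac{1}{4}$)
$q = 0$ ($q = \left(-4 + 4\right) 2 \left(-2\right) \left(-4 - 2\right) = 0 \cdot 2 \left(-2\right) \left(-6\right) = 0 \cdot 24 = 0$)
$X{\left(V,M \right)} = \sqrt{7}$
$0 + X{\left(q,Y{\left(1,3 \right)} \right)} 27 = 0 + \sqrt{7} \cdot 27 = 0 + 27 \sqrt{7} = 27 \sqrt{7}$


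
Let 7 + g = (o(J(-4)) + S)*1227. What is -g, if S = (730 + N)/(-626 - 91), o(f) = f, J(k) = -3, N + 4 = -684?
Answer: 898610/239 ≈ 3759.9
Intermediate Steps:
N = -688 (N = -4 - 684 = -688)
S = -14/239 (S = (730 - 688)/(-626 - 91) = 42/(-717) = 42*(-1/717) = -14/239 ≈ -0.058577)
g = -898610/239 (g = -7 + (-3 - 14/239)*1227 = -7 - 731/239*1227 = -7 - 896937/239 = -898610/239 ≈ -3759.9)
-g = -1*(-898610/239) = 898610/239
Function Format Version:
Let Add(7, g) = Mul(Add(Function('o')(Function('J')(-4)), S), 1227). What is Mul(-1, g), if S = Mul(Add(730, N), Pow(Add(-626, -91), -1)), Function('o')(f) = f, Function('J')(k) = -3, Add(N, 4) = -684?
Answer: Rational(898610, 239) ≈ 3759.9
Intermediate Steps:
N = -688 (N = Add(-4, -684) = -688)
S = Rational(-14, 239) (S = Mul(Add(730, -688), Pow(Add(-626, -91), -1)) = Mul(42, Pow(-717, -1)) = Mul(42, Rational(-1, 717)) = Rational(-14, 239) ≈ -0.058577)
g = Rational(-898610, 239) (g = Add(-7, Mul(Add(-3, Rational(-14, 239)), 1227)) = Add(-7, Mul(Rational(-731, 239), 1227)) = Add(-7, Rational(-896937, 239)) = Rational(-898610, 239) ≈ -3759.9)
Mul(-1, g) = Mul(-1, Rational(-898610, 239)) = Rational(898610, 239)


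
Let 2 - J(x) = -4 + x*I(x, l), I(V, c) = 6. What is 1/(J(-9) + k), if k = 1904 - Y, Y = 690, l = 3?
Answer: 1/1274 ≈ 0.00078493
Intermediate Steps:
J(x) = 6 - 6*x (J(x) = 2 - (-4 + x*6) = 2 - (-4 + 6*x) = 2 + (4 - 6*x) = 6 - 6*x)
k = 1214 (k = 1904 - 1*690 = 1904 - 690 = 1214)
1/(J(-9) + k) = 1/((6 - 6*(-9)) + 1214) = 1/((6 + 54) + 1214) = 1/(60 + 1214) = 1/1274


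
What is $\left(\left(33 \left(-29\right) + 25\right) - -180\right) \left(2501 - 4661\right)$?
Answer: $1624320$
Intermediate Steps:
$\left(\left(33 \left(-29\right) + 25\right) - -180\right) \left(2501 - 4661\right) = \left(\left(-957 + 25\right) + \left(-98 + 278\right)\right) \left(-2160\right) = \left(-932 + 180\right) \left(-2160\right) = \left(-752\right) \left(-2160\right) = 1624320$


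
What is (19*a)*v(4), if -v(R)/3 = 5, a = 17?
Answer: -4845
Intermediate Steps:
v(R) = -15 (v(R) = -3*5 = -15)
(19*a)*v(4) = (19*17)*(-15) = 323*(-15) = -4845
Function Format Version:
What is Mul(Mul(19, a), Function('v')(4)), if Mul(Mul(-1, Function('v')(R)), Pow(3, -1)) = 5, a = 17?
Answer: -4845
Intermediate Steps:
Function('v')(R) = -15 (Function('v')(R) = Mul(-3, 5) = -15)
Mul(Mul(19, a), Function('v')(4)) = Mul(Mul(19, 17), -15) = Mul(323, -15) = -4845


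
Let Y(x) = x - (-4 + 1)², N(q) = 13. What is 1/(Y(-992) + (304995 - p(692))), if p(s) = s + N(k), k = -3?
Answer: 1/303289 ≈ 3.2972e-6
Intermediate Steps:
p(s) = 13 + s (p(s) = s + 13 = 13 + s)
Y(x) = -9 + x (Y(x) = x - 1*(-3)² = x - 1*9 = x - 9 = -9 + x)
1/(Y(-992) + (304995 - p(692))) = 1/((-9 - 992) + (304995 - (13 + 692))) = 1/(-1001 + (304995 - 1*705)) = 1/(-1001 + (304995 - 705)) = 1/(-1001 + 304290) = 1/303289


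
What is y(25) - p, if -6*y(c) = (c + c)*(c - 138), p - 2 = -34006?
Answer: 104837/3 ≈ 34946.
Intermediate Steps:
p = -34004 (p = 2 - 34006 = -34004)
y(c) = -c*(-138 + c)/3 (y(c) = -(c + c)*(c - 138)/6 = -2*c*(-138 + c)/6 = -c*(-138 + c)/3)
y(25) - p = (⅓)*25*(138 - 1*25) - 1*(-34004) = (⅓)*25*(138 - 25) + 34004 = (⅓)*25*113 + 34004 = 2825/3 + 34004 = 104837/3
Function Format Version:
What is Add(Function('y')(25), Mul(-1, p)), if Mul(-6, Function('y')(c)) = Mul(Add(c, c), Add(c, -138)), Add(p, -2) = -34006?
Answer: Rational(104837, 3) ≈ 34946.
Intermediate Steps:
p = -34004 (p = Add(2, -34006) = -34004)
Function('y')(c) = Mul(Rational(-1, 3), c, Add(-138, c)) (Function('y')(c) = Mul(Rational(-1, 6), Mul(Add(c, c), Add(c, -138))) = Mul(Rational(-1, 6), Mul(Mul(2, c), Add(-138, c))) = Mul(Rational(-1, 6), Mul(2, c, Add(-138, c))) = Mul(Rational(-1, 3), c, Add(-138, c)))
Add(Function('y')(25), Mul(-1, p)) = Add(Mul(Rational(1, 3), 25, Add(138, Mul(-1, 25))), Mul(-1, -34004)) = Add(Mul(Rational(1, 3), 25, Add(138, -25)), 34004) = Add(Mul(Rational(1, 3), 25, 113), 34004) = Add(Rational(2825, 3), 34004) = Rational(104837, 3)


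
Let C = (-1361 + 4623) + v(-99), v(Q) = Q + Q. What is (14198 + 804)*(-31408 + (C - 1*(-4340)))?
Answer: -360108008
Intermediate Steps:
v(Q) = 2*Q
C = 3064 (C = (-1361 + 4623) + 2*(-99) = 3262 - 198 = 3064)
(14198 + 804)*(-31408 + (C - 1*(-4340))) = (14198 + 804)*(-31408 + (3064 - 1*(-4340))) = 15002*(-31408 + (3064 + 4340)) = 15002*(-31408 + 7404) = 15002*(-24004) = -360108008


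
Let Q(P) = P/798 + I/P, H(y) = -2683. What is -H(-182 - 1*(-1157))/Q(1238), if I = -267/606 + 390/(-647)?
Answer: 173208764211924/100099278631 ≈ 1730.4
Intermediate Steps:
I = -136363/130694 (I = -267*1/606 + 390*(-1/647) = -89/202 - 390/647 = -136363/130694 ≈ -1.0434)
Q(P) = -136363/(130694*P) + P/798 (Q(P) = P/798 - 136363/(130694*P) = -136363/(130694*P) + P/798)
-H(-182 - 1*(-1157))/Q(1238) = -(-2683)/(-136363/130694/1238 + (1/798)*1238) = -(-2683)/(-136363/130694*1/1238 + 619/399) = -(-2683)/(-136363/161799172 + 619/399) = -(-2683)/100099278631/64557869628 = -(-2683)*64557869628/100099278631 = -1*(-173208764211924/100099278631) = 173208764211924/100099278631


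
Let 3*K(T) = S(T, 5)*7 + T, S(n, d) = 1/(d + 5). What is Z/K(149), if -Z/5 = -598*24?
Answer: 717600/499 ≈ 1438.1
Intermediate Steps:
S(n, d) = 1/(5 + d)
K(T) = 7/30 + T/3 (K(T) = (7/(5 + 5) + T)/3 = (7/10 + T)/3 = 7/30 + T/3)
Z = 71760 (Z = -(-2990)*24 = -5*(-14352) = 71760)
Z/K(149) = 71760/(7/30 + (1/3)*149) = 71760/(7/30 + 149/3) = 71760/(499/10) = 71760*(10/499) = 717600/499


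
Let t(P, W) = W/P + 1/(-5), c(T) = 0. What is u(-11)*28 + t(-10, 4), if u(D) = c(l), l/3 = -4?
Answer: -3/5 ≈ -0.60000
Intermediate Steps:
l = -12 (l = 3*(-4) = -12)
u(D) = 0
t(P, W) = -1/5 + W/P (t(P, W) = W/P + 1*(-1/5) = W/P - 1/5 = -1/5 + W/P)
u(-11)*28 + t(-10, 4) = 0*28 + (4 - 1/5*(-10))/(-10) = 0 - (4 + 2)/10 = 0 - 1/10*6 = 0 - 3/5 = -3/5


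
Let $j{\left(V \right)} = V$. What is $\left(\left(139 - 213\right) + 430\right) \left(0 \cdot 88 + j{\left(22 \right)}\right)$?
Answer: $7832$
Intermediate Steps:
$\left(\left(139 - 213\right) + 430\right) \left(0 \cdot 88 + j{\left(22 \right)}\right) = \left(\left(139 - 213\right) + 430\right) \left(0 \cdot 88 + 22\right) = \left(\left(139 - 213\right) + 430\right) \left(0 + 22\right) = \left(-74 + 430\right) 22 = 356 \cdot 22 = 7832$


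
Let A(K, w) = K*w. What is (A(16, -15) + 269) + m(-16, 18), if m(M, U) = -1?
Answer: 28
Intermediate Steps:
(A(16, -15) + 269) + m(-16, 18) = (16*(-15) + 269) - 1 = (-240 + 269) - 1 = 29 - 1 = 28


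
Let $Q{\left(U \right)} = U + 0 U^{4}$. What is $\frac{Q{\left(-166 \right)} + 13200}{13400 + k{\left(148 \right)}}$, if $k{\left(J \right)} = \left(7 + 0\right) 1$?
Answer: $\frac{13034}{13407} \approx 0.97218$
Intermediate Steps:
$Q{\left(U \right)} = U$ ($Q{\left(U \right)} = U + 0 = U$)
$k{\left(J \right)} = 7$ ($k{\left(J \right)} = 7 \cdot 1 = 7$)
$\frac{Q{\left(-166 \right)} + 13200}{13400 + k{\left(148 \right)}} = \frac{-166 + 13200}{13400 + 7} = \frac{13034}{13407}$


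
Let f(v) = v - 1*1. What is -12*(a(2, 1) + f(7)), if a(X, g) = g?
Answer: -84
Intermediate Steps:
f(v) = -1 + v (f(v) = v - 1 = -1 + v)
-12*(a(2, 1) + f(7)) = -12*(1 + (-1 + 7)) = -12*(1 + 6) = -12*7 = -84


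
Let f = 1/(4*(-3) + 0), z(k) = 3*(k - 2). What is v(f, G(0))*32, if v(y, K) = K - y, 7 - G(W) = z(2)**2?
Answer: 680/3 ≈ 226.67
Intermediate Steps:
z(k) = -6 + 3*k (z(k) = 3*(-2 + k) = -6 + 3*k)
G(W) = 7 (G(W) = 7 - (-6 + 3*2)**2 = 7 - (-6 + 6)**2 = 7 - 1*0**2 = 7 - 1*0 = 7 + 0 = 7)
f = -1/12 (f = 1/(-12 + 0) = 1/(-12) = -1/12 ≈ -0.083333)
v(f, G(0))*32 = (7 - 1*(-1/12))*32 = (7 + 1/12)*32 = (85/12)*32 = 680/3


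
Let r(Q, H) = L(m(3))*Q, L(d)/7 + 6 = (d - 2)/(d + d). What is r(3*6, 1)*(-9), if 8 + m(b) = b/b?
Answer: 6075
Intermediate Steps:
m(b) = -7 (m(b) = -8 + b/b = -8 + 1 = -7)
L(d) = -42 + 7*(-2 + d)/(2*d) (L(d) = -42 + 7*((d - 2)/(d + d)) = -42 + 7*((-2 + d)/((2*d))) = -42 + 7*((-2 + d)*(1/(2*d))) = -42 + 7*((-2 + d)/(2*d)) = -42 + 7*(-2 + d)/(2*d))
r(Q, H) = -75*Q/2 (r(Q, H) = (-77/2 - 7/(-7))*Q = (-77/2 - 7*(-1/7))*Q = (-77/2 + 1)*Q = -75*Q/2)
r(3*6, 1)*(-9) = -225*6/2*(-9) = -75/2*18*(-9) = -675*(-9) = 6075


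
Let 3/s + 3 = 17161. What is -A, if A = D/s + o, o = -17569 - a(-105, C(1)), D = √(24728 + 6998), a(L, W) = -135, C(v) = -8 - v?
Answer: 17434 - 17158*√31726/3 ≈ -1.0013e+6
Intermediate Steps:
s = 3/17158 (s = 3/(-3 + 17161) = 3/17158 ≈ 0.00017485)
D = √31726 ≈ 178.12
o = -17434 (o = -17569 - 1*(-135) = -17569 + 135 = -17434)
A = -17434 + 17158*√31726/3 (A = √31726/(3/17158) - 17434 = √31726*(17158/3) - 17434 = 17158*√31726/3 - 17434 = -17434 + 17158*√31726/3 ≈ 1.0013e+6)
-A = -(-17434 + 17158*√31726/3) = 17434 - 17158*√31726/3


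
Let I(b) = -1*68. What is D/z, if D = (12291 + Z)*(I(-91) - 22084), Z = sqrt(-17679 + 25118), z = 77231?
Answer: -16015896/4543 - 22152*sqrt(7439)/77231 ≈ -3550.1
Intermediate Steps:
I(b) = -68
Z = sqrt(7439) ≈ 86.250
D = -272270232 - 22152*sqrt(7439) (D = (12291 + sqrt(7439))*(-68 - 22084) = (12291 + sqrt(7439))*(-22152) = -272270232 - 22152*sqrt(7439) ≈ -2.7418e+8)
D/z = (-272270232 - 22152*sqrt(7439))/77231 = (-272270232 - 22152*sqrt(7439))*(1/77231) = -16015896/4543 - 22152*sqrt(7439)/77231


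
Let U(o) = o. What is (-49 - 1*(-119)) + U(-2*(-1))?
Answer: 72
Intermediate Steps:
(-49 - 1*(-119)) + U(-2*(-1)) = (-49 - 1*(-119)) - 2*(-1) = (-49 + 119) + 2 = 70 + 2 = 72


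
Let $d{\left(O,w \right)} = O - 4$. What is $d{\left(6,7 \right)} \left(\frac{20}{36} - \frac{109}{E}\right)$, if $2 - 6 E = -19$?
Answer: $- \frac{3854}{63} \approx -61.175$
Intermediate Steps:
$E = \frac{7}{2}$ ($E = \frac{1}{3} - - \frac{19}{6} = \frac{1}{3} + \frac{19}{6} = \frac{7}{2} \approx 3.5$)
$d{\left(O,w \right)} = -4 + O$ ($d{\left(O,w \right)} = O - 4 = -4 + O$)
$d{\left(6,7 \right)} \left(\frac{20}{36} - \frac{109}{E}\right) = \left(-4 + 6\right) \left(\frac{20}{36} - \frac{109}{\frac{7}{2}}\right) = 2 \left(20 \cdot \frac{1}{36} - \frac{218}{7}\right) = 2 \left(\frac{5}{9} - \frac{218}{7}\right) = 2 \left(- \frac{1927}{63}\right) = - \frac{3854}{63}$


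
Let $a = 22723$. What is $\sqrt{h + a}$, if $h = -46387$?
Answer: $4 i \sqrt{1479} \approx 153.83 i$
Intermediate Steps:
$\sqrt{h + a} = \sqrt{-46387 + 22723} = \sqrt{-23664} = 4 i \sqrt{1479}$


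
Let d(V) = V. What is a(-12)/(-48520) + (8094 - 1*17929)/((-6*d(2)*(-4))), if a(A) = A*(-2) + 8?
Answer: -59649467/291120 ≈ -204.90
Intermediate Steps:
a(A) = 8 - 2*A (a(A) = -2*A + 8 = 8 - 2*A)
a(-12)/(-48520) + (8094 - 1*17929)/((-6*d(2)*(-4))) = (8 - 2*(-12))/(-48520) + (8094 - 1*17929)/((-6*2*(-4))) = (8 + 24)*(-1/48520) + (8094 - 17929)/((-12*(-4))) = 32*(-1/48520) - 9835/48 = -4/6065 - 9835*1/48 = -4/6065 - 9835/48 = -59649467/291120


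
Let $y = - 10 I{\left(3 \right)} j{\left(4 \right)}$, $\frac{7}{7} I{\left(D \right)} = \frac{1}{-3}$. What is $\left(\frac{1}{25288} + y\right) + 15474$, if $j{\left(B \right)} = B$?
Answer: $\frac{1174931059}{75864} \approx 15487.0$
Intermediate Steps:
$I{\left(D \right)} = - \frac{1}{3}$ ($I{\left(D \right)} = \frac{1}{-3} = - \frac{1}{3}$)
$y = \frac{40}{3}$ ($y = \left(-10\right) \left(- \frac{1}{3}\right) 4 = \frac{10}{3} \cdot 4 = \frac{40}{3} \approx 13.333$)
$\left(\frac{1}{25288} + y\right) + 15474 = \left(\frac{1}{25288} + \frac{40}{3}\right) + 15474 = \frac{1011523}{75864} + 15474 = \frac{1174931059}{75864}$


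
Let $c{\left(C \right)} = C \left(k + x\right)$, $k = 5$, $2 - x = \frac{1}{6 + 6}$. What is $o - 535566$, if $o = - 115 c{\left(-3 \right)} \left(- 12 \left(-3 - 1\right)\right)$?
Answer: $-421026$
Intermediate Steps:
$x = \frac{23}{12}$ ($x = 2 - \frac{1}{6 + 6} = 2 - \frac{1}{12} = \frac{23}{12} \approx 1.9167$)
$c{\left(C \right)} = \frac{83 C}{12}$ ($c{\left(C \right)} = C \left(5 + \frac{23}{12}\right) = C \frac{83}{12} = \frac{83 C}{12}$)
$o = 114540$ ($o = - 115 \cdot \frac{83}{12} \left(-3\right) \left(- 12 \left(-3 - 1\right)\right) = \left(-115\right) \left(- \frac{83}{4}\right) \left(- 12 \left(-3 - 1\right)\right) = \frac{9545 \left(\left(-12\right) \left(-4\right)\right)}{4} = \frac{9545}{4} \cdot 48 = 114540$)
$o - 535566 = 114540 - 535566 = -421026$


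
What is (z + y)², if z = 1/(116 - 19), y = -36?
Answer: 12187081/9409 ≈ 1295.3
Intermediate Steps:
z = 1/97 ≈ 0.010309
(z + y)² = (1/97 - 36)² = (-3491/97)² = 12187081/9409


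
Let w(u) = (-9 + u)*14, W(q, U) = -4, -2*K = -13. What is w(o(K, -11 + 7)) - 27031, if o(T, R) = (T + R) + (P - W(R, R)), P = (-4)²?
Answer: -26842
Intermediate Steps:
K = 13/2 (K = -½*(-13) = 13/2 ≈ 6.5000)
P = 16
o(T, R) = 20 + R + T (o(T, R) = (T + R) + (16 - 1*(-4)) = (R + T) + (16 + 4) = (R + T) + 20 = 20 + R + T)
w(u) = -126 + 14*u
w(o(K, -11 + 7)) - 27031 = (-126 + 14*(20 + (-11 + 7) + 13/2)) - 27031 = (-126 + 14*(20 - 4 + 13/2)) - 27031 = (-126 + 14*(45/2)) - 27031 = (-126 + 315) - 27031 = 189 - 27031 = -26842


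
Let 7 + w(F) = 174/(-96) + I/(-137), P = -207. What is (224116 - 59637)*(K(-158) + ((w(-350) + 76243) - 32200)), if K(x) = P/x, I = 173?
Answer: 1254205070946499/173168 ≈ 7.2427e+9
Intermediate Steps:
K(x) = -207/x
w(F) = -22085/2192 (w(F) = -7 + (174/(-96) + 173/(-137)) = -7 + (174*(-1/96) + 173*(-1/137)) = -7 + (-29/16 - 173/137) = -7 - 6741/2192 = -22085/2192)
(224116 - 59637)*(K(-158) + ((w(-350) + 76243) - 32200)) = (224116 - 59637)*(-207/(-158) + ((-22085/2192 + 76243) - 32200)) = 164479*(-207*(-1/158) + (167102571/2192 - 32200)) = 164479*(207/158 + 96520171/2192) = 164479*(7625320381/173168) = 1254205070946499/173168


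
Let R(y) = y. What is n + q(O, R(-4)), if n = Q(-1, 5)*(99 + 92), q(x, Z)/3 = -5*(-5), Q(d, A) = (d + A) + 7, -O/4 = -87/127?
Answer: 2176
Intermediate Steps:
O = 348/127 (O = -(-348)/127 = -4*(-87/127) = 348/127 ≈ 2.7402)
Q(d, A) = 7 + A + d (Q(d, A) = (A + d) + 7 = 7 + A + d)
q(x, Z) = 75 (q(x, Z) = 3*(-5*(-5)) = 3*25 = 75)
n = 2101 (n = (7 + 5 - 1)*(99 + 92) = 11*191 = 2101)
n + q(O, R(-4)) = 2101 + 75 = 2176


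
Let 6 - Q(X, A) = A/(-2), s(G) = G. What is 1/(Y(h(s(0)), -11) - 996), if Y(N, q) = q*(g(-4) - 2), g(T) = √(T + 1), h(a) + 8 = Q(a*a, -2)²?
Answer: I/(-974*I + 11*√3) ≈ -0.0010263 + 2.0076e-5*I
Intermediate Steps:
Q(X, A) = 6 + A/2 (Q(X, A) = 6 - A/(-2) = 6 - A*(-1)/2 = 6 - (-1)*A/2 = 6 + A/2)
h(a) = 17 (h(a) = -8 + (6 + (½)*(-2))² = -8 + (6 - 1)² = -8 + 5² = -8 + 25 = 17)
g(T) = √(1 + T)
Y(N, q) = q*(-2 + I*√3) (Y(N, q) = q*(√(1 - 4) - 2) = q*(√(-3) - 2) = q*(I*√3 - 2) = q*(-2 + I*√3))
1/(Y(h(s(0)), -11) - 996) = 1/(-11*(-2 + I*√3) - 996) = 1/((22 - 11*I*√3) - 996) = 1/(-974 - 11*I*√3)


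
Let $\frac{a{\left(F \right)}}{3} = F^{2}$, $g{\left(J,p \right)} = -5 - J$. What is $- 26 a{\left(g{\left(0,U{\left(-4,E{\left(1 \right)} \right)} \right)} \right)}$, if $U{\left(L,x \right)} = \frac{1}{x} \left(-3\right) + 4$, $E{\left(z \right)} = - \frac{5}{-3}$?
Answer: $-1950$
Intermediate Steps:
$E{\left(z \right)} = \frac{5}{3}$ ($E{\left(z \right)} = \left(-5\right) \left(- \frac{1}{3}\right) = \frac{5}{3}$)
$U{\left(L,x \right)} = 4 - \frac{3}{x}$ ($U{\left(L,x \right)} = - \frac{3}{x} + 4 = 4 - \frac{3}{x}$)
$a{\left(F \right)} = 3 F^{2}$
$- 26 a{\left(g{\left(0,U{\left(-4,E{\left(1 \right)} \right)} \right)} \right)} = - 26 \cdot 3 \left(-5 - 0\right)^{2} = - 26 \cdot 3 \left(-5 + 0\right)^{2} = - 26 \cdot 3 \left(-5\right)^{2} = - 26 \cdot 3 \cdot 25 = \left(-26\right) 75 = -1950$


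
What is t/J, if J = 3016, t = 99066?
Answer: 49533/1508 ≈ 32.847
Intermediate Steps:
t/J = 99066/3016 = 99066*(1/3016) = 49533/1508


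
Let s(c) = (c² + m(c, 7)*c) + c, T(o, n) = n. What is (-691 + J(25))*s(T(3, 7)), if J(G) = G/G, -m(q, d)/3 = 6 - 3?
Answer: 4830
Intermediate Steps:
m(q, d) = -9 (m(q, d) = -3*(6 - 3) = -3*3 = -9)
J(G) = 1
s(c) = c² - 8*c (s(c) = (c² - 9*c) + c = c² - 8*c)
(-691 + J(25))*s(T(3, 7)) = (-691 + 1)*(7*(-8 + 7)) = -4830*(-1) = -690*(-7) = 4830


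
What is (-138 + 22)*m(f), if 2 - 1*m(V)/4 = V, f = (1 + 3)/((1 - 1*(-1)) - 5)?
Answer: -4640/3 ≈ -1546.7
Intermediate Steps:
f = -4/3 (f = 4/((1 + 1) - 5) = 4/(2 - 5) = 4/(-3) = 4*(-⅓) = -4/3 ≈ -1.3333)
m(V) = 8 - 4*V
(-138 + 22)*m(f) = (-138 + 22)*(8 - 4*(-4/3)) = -116*(8 + 16/3) = -116*40/3 = -4640/3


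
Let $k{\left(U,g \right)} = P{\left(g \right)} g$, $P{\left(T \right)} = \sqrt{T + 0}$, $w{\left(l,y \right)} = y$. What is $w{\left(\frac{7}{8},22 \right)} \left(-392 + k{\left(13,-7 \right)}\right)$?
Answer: $-8624 - 154 i \sqrt{7} \approx -8624.0 - 407.45 i$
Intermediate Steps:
$P{\left(T \right)} = \sqrt{T}$
$k{\left(U,g \right)} = g^{\frac{3}{2}}$ ($k{\left(U,g \right)} = \sqrt{g} g = g^{\frac{3}{2}}$)
$w{\left(\frac{7}{8},22 \right)} \left(-392 + k{\left(13,-7 \right)}\right) = 22 \left(-392 + \left(-7\right)^{\frac{3}{2}}\right) = 22 \left(-392 - 7 i \sqrt{7}\right) = -8624 - 154 i \sqrt{7}$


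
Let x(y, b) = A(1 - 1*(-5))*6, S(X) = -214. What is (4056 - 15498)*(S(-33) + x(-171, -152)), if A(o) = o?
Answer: 2036676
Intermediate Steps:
x(y, b) = 36 (x(y, b) = (1 - 1*(-5))*6 = (1 + 5)*6 = 6*6 = 36)
(4056 - 15498)*(S(-33) + x(-171, -152)) = (4056 - 15498)*(-214 + 36) = -11442*(-178) = 2036676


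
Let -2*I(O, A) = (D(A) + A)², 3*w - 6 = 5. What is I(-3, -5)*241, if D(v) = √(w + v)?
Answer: -17111/6 + 2410*I*√3/3 ≈ -2851.8 + 1391.4*I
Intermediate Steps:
w = 11/3 (w = 2 + (⅓)*5 = 2 + 5/3 = 11/3 ≈ 3.6667)
D(v) = √(11/3 + v)
I(O, A) = -(A + √(33 + 9*A)/3)²/2 (I(O, A) = -(√(33 + 9*A)/3 + A)²/2 = -(A + √(33 + 9*A)/3)²/2)
I(-3, -5)*241 = -(3*(-5) + √3*√(11 + 3*(-5)))²/18*241 = -(-15 + √3*√(11 - 15))²/18*241 = -(-15 + √3*√(-4))²/18*241 = -(-15 + √3*(2*I))²/18*241 = -(-15 + 2*I*√3)²/18*241 = -241*(-15 + 2*I*√3)²/18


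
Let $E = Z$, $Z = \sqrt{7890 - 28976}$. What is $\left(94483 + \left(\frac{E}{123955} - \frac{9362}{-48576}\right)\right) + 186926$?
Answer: $\frac{6834866473}{24288} + \frac{i \sqrt{21086}}{123955} \approx 2.8141 \cdot 10^{5} + 0.0011715 i$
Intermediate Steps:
$Z = i \sqrt{21086}$ ($Z = \sqrt{-21086} = i \sqrt{21086} \approx 145.21 i$)
$E = i \sqrt{21086} \approx 145.21 i$
$\left(94483 + \left(\frac{E}{123955} - \frac{9362}{-48576}\right)\right) + 186926 = \left(94483 + \left(\frac{i \sqrt{21086}}{123955} - \frac{9362}{-48576}\right)\right) + 186926 = \left(94483 + \left(i \sqrt{21086} \cdot \frac{1}{123955} - - \frac{4681}{24288}\right)\right) + 186926 = \left(94483 + \left(\frac{i \sqrt{21086}}{123955} + \frac{4681}{24288}\right)\right) + 186926 = \left(94483 + \left(\frac{4681}{24288} + \frac{i \sqrt{21086}}{123955}\right)\right) + 186926 = \left(\frac{2294807785}{24288} + \frac{i \sqrt{21086}}{123955}\right) + 186926 = \frac{6834866473}{24288} + \frac{i \sqrt{21086}}{123955}$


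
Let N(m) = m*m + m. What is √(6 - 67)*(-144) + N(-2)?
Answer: 2 - 144*I*√61 ≈ 2.0 - 1124.7*I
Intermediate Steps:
N(m) = m + m² (N(m) = m² + m = m + m²)
√(6 - 67)*(-144) + N(-2) = √(6 - 67)*(-144) - 2*(1 - 2) = √(-61)*(-144) - 2*(-1) = (I*√61)*(-144) + 2 = -144*I*√61 + 2 = 2 - 144*I*√61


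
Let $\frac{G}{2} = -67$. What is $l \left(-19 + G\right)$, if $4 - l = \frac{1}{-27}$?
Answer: $- \frac{1853}{3} \approx -617.67$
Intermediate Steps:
$G = -134$ ($G = 2 \left(-67\right) = -134$)
$l = \frac{109}{27}$ ($l = 4 - \frac{1}{-27} = 4 - - \frac{1}{27} = 4 + \frac{1}{27} = \frac{109}{27} \approx 4.037$)
$l \left(-19 + G\right) = \frac{109 \left(-19 - 134\right)}{27} = \frac{109}{27} \left(-153\right) = - \frac{1853}{3}$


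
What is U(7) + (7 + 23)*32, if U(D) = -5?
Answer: 955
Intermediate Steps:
U(7) + (7 + 23)*32 = -5 + (7 + 23)*32 = -5 + 30*32 = -5 + 960 = 955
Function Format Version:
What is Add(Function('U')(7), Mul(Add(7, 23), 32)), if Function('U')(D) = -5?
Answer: 955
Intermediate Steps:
Add(Function('U')(7), Mul(Add(7, 23), 32)) = Add(-5, Mul(Add(7, 23), 32)) = Add(-5, Mul(30, 32)) = Add(-5, 960) = 955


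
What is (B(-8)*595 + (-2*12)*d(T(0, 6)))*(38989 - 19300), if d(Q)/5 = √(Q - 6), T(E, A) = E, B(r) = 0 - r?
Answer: 93719640 - 2362680*I*√6 ≈ 9.372e+7 - 5.7874e+6*I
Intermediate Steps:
B(r) = -r
d(Q) = 5*√(-6 + Q) (d(Q) = 5*√(Q - 6) = 5*√(-6 + Q))
(B(-8)*595 + (-2*12)*d(T(0, 6)))*(38989 - 19300) = (-1*(-8)*595 + (-2*12)*(5*√(-6 + 0)))*(38989 - 19300) = (8*595 - 120*√(-6))*19689 = (4760 - 120*I*√6)*19689 = 93719640 - 2362680*I*√6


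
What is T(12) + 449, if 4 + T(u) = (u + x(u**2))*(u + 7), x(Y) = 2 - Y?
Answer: -2025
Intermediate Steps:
T(u) = -4 + (7 + u)*(2 + u - u**2) (T(u) = -4 + (u + (2 - u**2))*(u + 7) = -4 + (2 + u - u**2)*(7 + u) = -4 + (7 + u)*(2 + u - u**2))
T(12) + 449 = (10 - 1*12**3 - 6*12**2 + 9*12) + 449 = (10 - 1*1728 - 6*144 + 108) + 449 = (10 - 1728 - 864 + 108) + 449 = -2474 + 449 = -2025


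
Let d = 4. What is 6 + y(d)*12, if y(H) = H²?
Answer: 198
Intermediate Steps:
6 + y(d)*12 = 6 + 4²*12 = 6 + 16*12 = 6 + 192 = 198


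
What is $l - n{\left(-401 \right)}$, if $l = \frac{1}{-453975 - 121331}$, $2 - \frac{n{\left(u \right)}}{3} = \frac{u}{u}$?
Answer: $- \frac{1725919}{575306} \approx -3.0$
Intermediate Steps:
$n{\left(u \right)} = 3$ ($n{\left(u \right)} = 6 - 3 \frac{u}{u} = 6 - 3 = 3$)
$l = - \frac{1}{575306}$ ($l = \frac{1}{-575306} = - \frac{1}{575306} \approx -1.7382 \cdot 10^{-6}$)
$l - n{\left(-401 \right)} = - \frac{1}{575306} - 3 = - \frac{1725919}{575306}$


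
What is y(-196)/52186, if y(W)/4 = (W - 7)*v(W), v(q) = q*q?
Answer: -15596896/26093 ≈ -597.74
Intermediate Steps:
v(q) = q²
y(W) = 4*W²*(-7 + W) (y(W) = 4*((W - 7)*W²) = 4*((-7 + W)*W²) = 4*(W²*(-7 + W)) = 4*W²*(-7 + W))
y(-196)/52186 = (4*(-196)²*(-7 - 196))/52186 = (4*38416*(-203))*(1/52186) = -31193792*1/52186 = -15596896/26093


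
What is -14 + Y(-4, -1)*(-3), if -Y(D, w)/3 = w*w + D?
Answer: -41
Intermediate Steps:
Y(D, w) = -3*D - 3*w² (Y(D, w) = -3*(w*w + D) = -3*(w² + D) = -3*(D + w²) = -3*D - 3*w²)
-14 + Y(-4, -1)*(-3) = -14 + (-3*(-4) - 3*(-1)²)*(-3) = -14 + (12 - 3*1)*(-3) = -14 + (12 - 3)*(-3) = -14 + 9*(-3) = -14 - 27 = -41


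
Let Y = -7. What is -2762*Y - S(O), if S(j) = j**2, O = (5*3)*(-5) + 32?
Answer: 17485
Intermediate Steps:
O = -43 (O = 15*(-5) + 32 = -75 + 32 = -43)
-2762*Y - S(O) = -2762*(-7) - 1*(-43)**2 = 19334 - 1*1849 = 19334 - 1849 = 17485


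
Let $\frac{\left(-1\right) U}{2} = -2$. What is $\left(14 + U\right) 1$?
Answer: $18$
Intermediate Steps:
$U = 4$ ($U = \left(-2\right) \left(-2\right) = 4$)
$\left(14 + U\right) 1 = \left(14 + 4\right) 1 = 18 \cdot 1 = 18$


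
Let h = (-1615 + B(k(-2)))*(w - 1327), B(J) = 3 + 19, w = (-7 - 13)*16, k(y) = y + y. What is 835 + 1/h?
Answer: 2190765286/2623671 ≈ 835.00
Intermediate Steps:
k(y) = 2*y
w = -320 (w = -20*16 = -320)
B(J) = 22
h = 2623671 (h = (-1615 + 22)*(-320 - 1327) = -1593*(-1647) = 2623671)
835 + 1/h = 835 + 1/2623671 = 2190765286/2623671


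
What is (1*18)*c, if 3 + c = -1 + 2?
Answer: -36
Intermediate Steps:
c = -2 (c = -3 + (-1 + 2) = -3 + 1 = -2)
(1*18)*c = (1*18)*(-2) = 18*(-2) = -36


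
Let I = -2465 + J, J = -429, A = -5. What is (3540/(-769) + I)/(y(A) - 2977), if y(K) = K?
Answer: 1114513/1146579 ≈ 0.97203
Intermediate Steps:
I = -2894 (I = -2465 - 429 = -2894)
(3540/(-769) + I)/(y(A) - 2977) = (3540/(-769) - 2894)/(-5 - 2977) = (3540*(-1/769) - 2894)/(-2982) = (-3540/769 - 2894)*(-1/2982) = -2229026/769*(-1/2982) = 1114513/1146579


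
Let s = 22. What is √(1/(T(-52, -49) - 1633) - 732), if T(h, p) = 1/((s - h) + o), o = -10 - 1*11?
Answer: I*√1370772950393/43274 ≈ 27.056*I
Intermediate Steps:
o = -21 (o = -10 - 11 = -21)
T(h, p) = 1/(1 - h) (T(h, p) = 1/((22 - h) - 21) = 1/(1 - h))
√(1/(T(-52, -49) - 1633) - 732) = √(1/(-1/(-1 - 52) - 1633) - 732) = √(1/(-1/(-53) - 1633) - 732) = √(1/(-1*(-1/53) - 1633) - 732) = √(1/(1/53 - 1633) - 732) = √(1/(-86548/53) - 732) = √(-53/86548 - 732) = √(-63353189/86548) = I*√1370772950393/43274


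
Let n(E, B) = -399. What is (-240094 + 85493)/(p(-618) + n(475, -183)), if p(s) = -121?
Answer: 154601/520 ≈ 297.31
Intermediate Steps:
(-240094 + 85493)/(p(-618) + n(475, -183)) = (-240094 + 85493)/(-121 - 399) = -154601/(-520) = -154601*(-1/520) = 154601/520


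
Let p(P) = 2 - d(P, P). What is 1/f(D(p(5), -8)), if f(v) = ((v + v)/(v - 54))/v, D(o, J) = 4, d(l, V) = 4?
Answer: -25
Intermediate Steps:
p(P) = -2 (p(P) = 2 - 1*4 = 2 - 4 = -2)
f(v) = 2/(-54 + v) (f(v) = ((2*v)/(-54 + v))/v = (2*v/(-54 + v))/v = 2/(-54 + v))
1/f(D(p(5), -8)) = 1/(2/(-54 + 4)) = 1/(2/(-50)) = 1/(2*(-1/50)) = 1/(-1/25) = -25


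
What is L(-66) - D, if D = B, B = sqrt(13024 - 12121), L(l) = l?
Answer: -66 - sqrt(903) ≈ -96.050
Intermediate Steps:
B = sqrt(903) ≈ 30.050
D = sqrt(903) ≈ 30.050
L(-66) - D = -66 - sqrt(903)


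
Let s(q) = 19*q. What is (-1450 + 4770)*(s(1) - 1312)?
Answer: -4292760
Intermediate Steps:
(-1450 + 4770)*(s(1) - 1312) = (-1450 + 4770)*(19*1 - 1312) = 3320*(19 - 1312) = 3320*(-1293) = -4292760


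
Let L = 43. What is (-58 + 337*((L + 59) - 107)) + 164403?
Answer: 162660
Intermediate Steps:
(-58 + 337*((L + 59) - 107)) + 164403 = (-58 + 337*((43 + 59) - 107)) + 164403 = (-58 + 337*(102 - 107)) + 164403 = (-58 + 337*(-5)) + 164403 = (-58 - 1685) + 164403 = -1743 + 164403 = 162660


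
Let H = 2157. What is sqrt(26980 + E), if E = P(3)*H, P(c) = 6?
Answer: sqrt(39922) ≈ 199.80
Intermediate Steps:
E = 12942 (E = 6*2157 = 12942)
sqrt(26980 + E) = sqrt(26980 + 12942) = sqrt(39922)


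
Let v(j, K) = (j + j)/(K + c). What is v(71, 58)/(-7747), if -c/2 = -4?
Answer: -71/255651 ≈ -0.00027772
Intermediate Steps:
c = 8 (c = -2*(-4) = 8)
v(j, K) = 2*j/(8 + K) (v(j, K) = (j + j)/(K + 8) = (2*j)/(8 + K) = 2*j/(8 + K))
v(71, 58)/(-7747) = (2*71/(8 + 58))/(-7747) = (2*71/66)*(-1/7747) = (2*71*(1/66))*(-1/7747) = (71/33)*(-1/7747) = -71/255651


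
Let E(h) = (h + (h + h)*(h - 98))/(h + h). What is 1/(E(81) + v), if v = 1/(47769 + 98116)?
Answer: -291770/4814203 ≈ -0.060606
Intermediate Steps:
E(h) = (h + 2*h*(-98 + h))/(2*h) (E(h) = (h + (2*h)*(-98 + h))/((2*h)) = (h + 2*h*(-98 + h))*(1/(2*h)) = (h + 2*h*(-98 + h))/(2*h))
v = 1/145885 ≈ 6.8547e-6
1/(E(81) + v) = 1/((-195/2 + 81) + 1/145885) = 1/(-33/2 + 1/145885) = 1/(-4814203/291770) = -291770/4814203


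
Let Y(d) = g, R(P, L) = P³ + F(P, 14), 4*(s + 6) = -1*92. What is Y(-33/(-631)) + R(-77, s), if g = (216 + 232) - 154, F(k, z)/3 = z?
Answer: -456197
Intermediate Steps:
F(k, z) = 3*z
s = -29 (s = -6 + (-1*92)/4 = -6 + (¼)*(-92) = -6 - 23 = -29)
g = 294 (g = 448 - 154 = 294)
R(P, L) = 42 + P³ (R(P, L) = P³ + 3*14 = P³ + 42 = 42 + P³)
Y(d) = 294
Y(-33/(-631)) + R(-77, s) = 294 + (42 + (-77)³) = 294 + (42 - 456533) = 294 - 456491 = -456197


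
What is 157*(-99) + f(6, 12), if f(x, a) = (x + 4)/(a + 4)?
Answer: -124339/8 ≈ -15542.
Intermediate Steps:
f(x, a) = (4 + x)/(4 + a)
157*(-99) + f(6, 12) = 157*(-99) + (4 + 6)/(4 + 12) = -15543 + 10/16 = -15543 + (1/16)*10 = -15543 + 5/8 = -124339/8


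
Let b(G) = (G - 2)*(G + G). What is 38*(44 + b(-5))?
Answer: 4332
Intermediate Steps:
b(G) = 2*G*(-2 + G) (b(G) = (-2 + G)*(2*G) = 2*G*(-2 + G))
38*(44 + b(-5)) = 38*(44 + 2*(-5)*(-2 - 5)) = 38*(44 + 2*(-5)*(-7)) = 38*(44 + 70) = 38*114 = 4332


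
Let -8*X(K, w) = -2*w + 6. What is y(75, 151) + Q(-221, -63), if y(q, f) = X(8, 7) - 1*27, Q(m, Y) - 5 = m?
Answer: -242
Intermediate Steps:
X(K, w) = -¾ + w/4 (X(K, w) = -(-2*w + 6)/8 = -(6 - 2*w)/8 = -¾ + w/4)
Q(m, Y) = 5 + m
y(q, f) = -26 (y(q, f) = (-¾ + (¼)*7) - 1*27 = (-¾ + 7/4) - 27 = 1 - 27 = -26)
y(75, 151) + Q(-221, -63) = -26 + (5 - 221) = -26 - 216 = -242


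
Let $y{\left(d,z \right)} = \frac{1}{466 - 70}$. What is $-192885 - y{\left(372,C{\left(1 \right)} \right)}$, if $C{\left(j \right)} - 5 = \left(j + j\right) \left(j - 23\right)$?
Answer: $- \frac{76382461}{396} \approx -1.9289 \cdot 10^{5}$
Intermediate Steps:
$C{\left(j \right)} = 5 + 2 j \left(-23 + j\right)$ ($C{\left(j \right)} = 5 + \left(j + j\right) \left(j - 23\right) = 5 + 2 j \left(-23 + j\right)$)
$y{\left(d,z \right)} = \frac{1}{396}$
$-192885 - y{\left(372,C{\left(1 \right)} \right)} = -192885 - \frac{1}{396} = - \frac{76382461}{396}$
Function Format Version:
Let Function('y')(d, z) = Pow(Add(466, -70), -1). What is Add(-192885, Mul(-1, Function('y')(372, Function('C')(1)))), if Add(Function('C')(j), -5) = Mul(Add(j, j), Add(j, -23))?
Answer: Rational(-76382461, 396) ≈ -1.9289e+5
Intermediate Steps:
Function('C')(j) = Add(5, Mul(2, j, Add(-23, j))) (Function('C')(j) = Add(5, Mul(Add(j, j), Add(j, -23))) = Add(5, Mul(Mul(2, j), Add(-23, j))) = Add(5, Mul(2, j, Add(-23, j))))
Function('y')(d, z) = Rational(1, 396) (Function('y')(d, z) = Pow(396, -1) = Rational(1, 396))
Add(-192885, Mul(-1, Function('y')(372, Function('C')(1)))) = Add(-192885, Mul(-1, Rational(1, 396))) = Add(-192885, Rational(-1, 396)) = Rational(-76382461, 396)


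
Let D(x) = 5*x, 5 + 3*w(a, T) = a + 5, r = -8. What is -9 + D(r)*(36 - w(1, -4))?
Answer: -4307/3 ≈ -1435.7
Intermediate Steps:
w(a, T) = a/3 (w(a, T) = -5/3 + (a + 5)/3 = -5/3 + (5 + a)/3 = -5/3 + (5/3 + a/3) = a/3)
-9 + D(r)*(36 - w(1, -4)) = -9 + (5*(-8))*(36 - 1/3) = -9 - 40*(36 - 1*⅓) = -9 - 40*(36 - ⅓) = -9 - 40*107/3 = -9 - 4280/3 = -4307/3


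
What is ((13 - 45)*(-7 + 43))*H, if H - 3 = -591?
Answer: 677376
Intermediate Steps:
H = -588 (H = 3 - 591 = -588)
((13 - 45)*(-7 + 43))*H = ((13 - 45)*(-7 + 43))*(-588) = -32*36*(-588) = -1152*(-588) = 677376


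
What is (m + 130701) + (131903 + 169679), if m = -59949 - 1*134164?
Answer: 238170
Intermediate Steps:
m = -194113 (m = -59949 - 134164 = -194113)
(m + 130701) + (131903 + 169679) = (-194113 + 130701) + (131903 + 169679) = -63412 + 301582 = 238170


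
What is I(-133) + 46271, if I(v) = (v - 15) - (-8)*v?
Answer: 45059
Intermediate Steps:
I(v) = -15 + 9*v (I(v) = (-15 + v) + 8*v = -15 + 9*v)
I(-133) + 46271 = (-15 + 9*(-133)) + 46271 = (-15 - 1197) + 46271 = -1212 + 46271 = 45059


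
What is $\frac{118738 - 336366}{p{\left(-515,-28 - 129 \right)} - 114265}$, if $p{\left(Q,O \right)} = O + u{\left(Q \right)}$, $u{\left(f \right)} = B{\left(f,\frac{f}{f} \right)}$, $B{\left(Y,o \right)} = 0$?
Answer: $\frac{108814}{57211} \approx 1.902$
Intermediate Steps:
$u{\left(f \right)} = 0$
$p{\left(Q,O \right)} = O$ ($p{\left(Q,O \right)} = O + 0 = O$)
$\frac{118738 - 336366}{p{\left(-515,-28 - 129 \right)} - 114265} = \frac{118738 - 336366}{\left(-28 - 129\right) - 114265} = - \frac{217628}{\left(-28 - 129\right) - 114265} = - \frac{217628}{-157 - 114265} = - \frac{217628}{-114422} = \left(-217628\right) \left(- \frac{1}{114422}\right) = \frac{108814}{57211}$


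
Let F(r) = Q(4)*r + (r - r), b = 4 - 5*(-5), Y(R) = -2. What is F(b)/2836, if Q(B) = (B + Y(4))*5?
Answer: 145/1418 ≈ 0.10226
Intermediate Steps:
b = 29 (b = 4 + 25 = 29)
Q(B) = -10 + 5*B (Q(B) = (B - 2)*5 = (-2 + B)*5 = -10 + 5*B)
F(r) = 10*r (F(r) = (-10 + 5*4)*r + (r - r) = (-10 + 20)*r + 0 = 10*r + 0 = 10*r)
F(b)/2836 = (10*29)/2836 = 290*(1/2836) = 145/1418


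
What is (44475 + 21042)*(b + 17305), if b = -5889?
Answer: 747942072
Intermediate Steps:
(44475 + 21042)*(b + 17305) = (44475 + 21042)*(-5889 + 17305) = 65517*11416 = 747942072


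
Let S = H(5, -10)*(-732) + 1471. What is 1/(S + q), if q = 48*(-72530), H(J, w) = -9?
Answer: -1/3473381 ≈ -2.8790e-7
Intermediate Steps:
S = 8059 (S = -9*(-732) + 1471 = 6588 + 1471 = 8059)
q = -3481440
1/(S + q) = 1/(8059 - 3481440) = 1/(-3473381) = -1/3473381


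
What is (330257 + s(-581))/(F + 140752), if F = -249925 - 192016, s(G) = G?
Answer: -329676/301189 ≈ -1.0946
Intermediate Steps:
F = -441941
(330257 + s(-581))/(F + 140752) = (330257 - 581)/(-441941 + 140752) = 329676/(-301189) = 329676*(-1/301189) = -329676/301189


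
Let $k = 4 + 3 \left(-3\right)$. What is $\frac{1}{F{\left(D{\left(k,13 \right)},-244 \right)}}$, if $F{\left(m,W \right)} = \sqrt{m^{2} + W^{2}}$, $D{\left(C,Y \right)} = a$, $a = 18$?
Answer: $\frac{\sqrt{14965}}{29930} \approx 0.0040873$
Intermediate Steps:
$k = -5$ ($k = 4 - 9 = -5$)
$D{\left(C,Y \right)} = 18$
$F{\left(m,W \right)} = \sqrt{W^{2} + m^{2}}$
$\frac{1}{F{\left(D{\left(k,13 \right)},-244 \right)}} = \frac{1}{\sqrt{\left(-244\right)^{2} + 18^{2}}} = \frac{1}{\sqrt{59536 + 324}} = \frac{1}{\sqrt{59860}} = \frac{1}{2 \sqrt{14965}} = \frac{\sqrt{14965}}{29930}$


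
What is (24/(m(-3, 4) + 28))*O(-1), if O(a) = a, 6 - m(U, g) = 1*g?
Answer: -⅘ ≈ -0.80000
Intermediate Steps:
m(U, g) = 6 - g
(24/(m(-3, 4) + 28))*O(-1) = (24/((6 - 1*4) + 28))*(-1) = (24/((6 - 4) + 28))*(-1) = (24/(2 + 28))*(-1) = (24/30)*(-1) = ((1/30)*24)*(-1) = (⅘)*(-1) = -⅘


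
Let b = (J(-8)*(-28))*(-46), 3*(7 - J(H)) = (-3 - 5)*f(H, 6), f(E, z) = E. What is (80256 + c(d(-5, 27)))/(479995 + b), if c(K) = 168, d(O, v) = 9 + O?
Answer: 241272/1384601 ≈ 0.17425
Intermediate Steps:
J(H) = 7 + 8*H/3 (J(H) = 7 - (-3 - 5)*H/3 = 7 - (-8)*H/3 = 7 + 8*H/3)
b = -55384/3 (b = ((7 + (8/3)*(-8))*(-28))*(-46) = ((7 - 64/3)*(-28))*(-46) = -43/3*(-28)*(-46) = (1204/3)*(-46) = -55384/3 ≈ -18461.)
(80256 + c(d(-5, 27)))/(479995 + b) = (80256 + 168)/(479995 - 55384/3) = 80424/(1384601/3) = 80424*(3/1384601) = 241272/1384601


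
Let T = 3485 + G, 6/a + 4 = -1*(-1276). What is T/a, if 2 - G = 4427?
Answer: -199280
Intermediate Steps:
G = -4425 (G = 2 - 1*4427 = 2 - 4427 = -4425)
a = 1/212 (a = 6/(-4 - 1*(-1276)) = 6/(-4 + 1276) = 6/1272 = 6*(1/1272) = 1/212 ≈ 0.0047170)
T = -940 (T = 3485 - 4425 = -940)
T/a = -940/1/212 = -940*212 = -199280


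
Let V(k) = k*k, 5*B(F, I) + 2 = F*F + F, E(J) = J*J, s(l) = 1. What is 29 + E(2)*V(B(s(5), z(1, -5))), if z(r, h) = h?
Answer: 29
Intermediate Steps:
E(J) = J**2
B(F, I) = -2/5 + F/5 + F**2/5 (B(F, I) = -2/5 + (F*F + F)/5 = -2/5 + (F**2 + F)/5 = -2/5 + (F + F**2)/5 = -2/5 + (F/5 + F**2/5) = -2/5 + F/5 + F**2/5)
V(k) = k**2
29 + E(2)*V(B(s(5), z(1, -5))) = 29 + 2**2*(-2/5 + (1/5)*1 + (1/5)*1**2)**2 = 29 + 4*(-2/5 + 1/5 + (1/5)*1)**2 = 29 + 4*(-2/5 + 1/5 + 1/5)**2 = 29 + 4*0**2 = 29 + 4*0 = 29 + 0 = 29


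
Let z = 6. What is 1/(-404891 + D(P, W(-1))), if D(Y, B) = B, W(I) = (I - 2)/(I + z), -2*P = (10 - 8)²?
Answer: -5/2024458 ≈ -2.4698e-6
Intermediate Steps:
P = -2 (P = -(10 - 8)²/2 = -½*2² = -½*4 = -2)
W(I) = (-2 + I)/(6 + I) (W(I) = (I - 2)/(I + 6) = (-2 + I)/(6 + I))
1/(-404891 + D(P, W(-1))) = 1/(-404891 + (-2 - 1)/(6 - 1)) = 1/(-404891 - 3/5) = 1/(-404891 + (⅕)*(-3)) = 1/(-404891 - ⅗) = 1/(-2024458/5) = -5/2024458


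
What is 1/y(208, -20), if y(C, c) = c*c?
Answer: 1/400 ≈ 0.0025000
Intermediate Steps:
y(C, c) = c**2
1/y(208, -20) = 1/((-20)**2) = 1/400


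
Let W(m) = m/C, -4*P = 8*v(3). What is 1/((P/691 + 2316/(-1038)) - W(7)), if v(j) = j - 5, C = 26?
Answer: -3108118/7753685 ≈ -0.40086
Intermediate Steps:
v(j) = -5 + j
P = 4 (P = -2*(-5 + 3) = -2*(-2) = -¼*(-16) = 4)
W(m) = m/26
1/((P/691 + 2316/(-1038)) - W(7)) = 1/((4/691 + 2316/(-1038)) - 7/26) = 1/((4*(1/691) + 2316*(-1/1038)) - 1*7/26) = 1/((4/691 - 386/173) - 7/26) = 1/(-266034/119543 - 7/26) = 1/(-7753685/3108118) = -3108118/7753685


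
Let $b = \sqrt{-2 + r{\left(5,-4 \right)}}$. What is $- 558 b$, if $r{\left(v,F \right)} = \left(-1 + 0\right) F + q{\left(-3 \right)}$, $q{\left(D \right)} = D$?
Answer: $- 558 i \approx - 558.0 i$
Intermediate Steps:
$r{\left(v,F \right)} = -3 - F$ ($r{\left(v,F \right)} = \left(-1 + 0\right) F - 3 = - F - 3 = -3 - F$)
$b = i$ ($b = \sqrt{-2 - -1} = \sqrt{-2 + \left(-3 + 4\right)} = \sqrt{-2 + 1} = \sqrt{-1} = i \approx 1.0 i$)
$- 558 b = - 558 i$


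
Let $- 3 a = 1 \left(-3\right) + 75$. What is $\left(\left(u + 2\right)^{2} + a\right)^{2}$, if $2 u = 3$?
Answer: $\frac{2209}{16} \approx 138.06$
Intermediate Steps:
$u = \frac{3}{2}$ ($u = \frac{1}{2} \cdot 3 = \frac{3}{2} \approx 1.5$)
$a = -24$ ($a = - \frac{1 \left(-3\right) + 75}{3} = - \frac{-3 + 75}{3} = \left(- \frac{1}{3}\right) 72 = -24$)
$\left(\left(u + 2\right)^{2} + a\right)^{2} = \left(\left(\frac{3}{2} + 2\right)^{2} - 24\right)^{2} = \left(\left(\frac{7}{2}\right)^{2} - 24\right)^{2} = \left(\frac{49}{4} - 24\right)^{2} = \left(- \frac{47}{4}\right)^{2} = \frac{2209}{16}$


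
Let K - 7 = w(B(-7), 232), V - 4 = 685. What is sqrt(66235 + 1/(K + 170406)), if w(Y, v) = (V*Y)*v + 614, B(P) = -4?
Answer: sqrt(14529691989089510)/468365 ≈ 257.36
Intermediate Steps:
V = 689 (V = 4 + 685 = 689)
w(Y, v) = 614 + 689*Y*v (w(Y, v) = (689*Y)*v + 614 = 689*Y*v + 614 = 614 + 689*Y*v)
K = -638771 (K = 7 + (614 + 689*(-4)*232) = 7 + (614 - 639392) = 7 - 638778 = -638771)
sqrt(66235 + 1/(K + 170406)) = sqrt(66235 + 1/(-638771 + 170406)) = sqrt(66235 + 1/(-468365)) = sqrt(66235 - 1/468365) = sqrt(31022155774/468365) = sqrt(14529691989089510)/468365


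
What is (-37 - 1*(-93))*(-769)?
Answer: -43064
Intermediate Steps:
(-37 - 1*(-93))*(-769) = (-37 + 93)*(-769) = 56*(-769) = -43064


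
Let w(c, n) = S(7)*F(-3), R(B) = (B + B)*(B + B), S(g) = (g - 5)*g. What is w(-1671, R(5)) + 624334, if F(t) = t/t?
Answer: 624348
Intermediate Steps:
S(g) = g*(-5 + g) (S(g) = (-5 + g)*g = g*(-5 + g))
F(t) = 1
R(B) = 4*B**2 (R(B) = (2*B)*(2*B) = 4*B**2)
w(c, n) = 14 (w(c, n) = (7*(-5 + 7))*1 = (7*2)*1 = 14*1 = 14)
w(-1671, R(5)) + 624334 = 14 + 624334 = 624348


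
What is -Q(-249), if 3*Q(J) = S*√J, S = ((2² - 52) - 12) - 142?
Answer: 202*I*√249/3 ≈ 1062.5*I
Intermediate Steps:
S = -202 (S = ((4 - 52) - 12) - 142 = (-48 - 12) - 142 = -60 - 142 = -202)
Q(J) = -202*√J/3 (Q(J) = (-202*√J)/3 = -202*√J/3)
-Q(-249) = -(-202)*√(-249)/3 = -(-202)*I*√249/3 = 202*I*√249/3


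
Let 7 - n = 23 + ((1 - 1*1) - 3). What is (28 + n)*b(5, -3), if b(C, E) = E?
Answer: -45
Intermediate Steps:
n = -13 (n = 7 - (23 + ((1 - 1*1) - 3)) = 7 - (23 + ((1 - 1) - 3)) = 7 - (23 + (0 - 3)) = 7 - (23 - 3) = 7 - 1*20 = 7 - 20 = -13)
(28 + n)*b(5, -3) = (28 - 13)*(-3) = 15*(-3) = -45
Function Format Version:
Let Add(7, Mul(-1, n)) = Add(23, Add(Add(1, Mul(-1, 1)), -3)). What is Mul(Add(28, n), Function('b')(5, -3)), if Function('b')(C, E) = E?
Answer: -45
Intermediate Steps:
n = -13 (n = Add(7, Mul(-1, Add(23, Add(Add(1, Mul(-1, 1)), -3)))) = Add(7, Mul(-1, Add(23, Add(Add(1, -1), -3)))) = Add(7, Mul(-1, Add(23, Add(0, -3)))) = Add(7, Mul(-1, Add(23, -3))) = Add(7, Mul(-1, 20)) = Add(7, -20) = -13)
Mul(Add(28, n), Function('b')(5, -3)) = Mul(Add(28, -13), -3) = Mul(15, -3) = -45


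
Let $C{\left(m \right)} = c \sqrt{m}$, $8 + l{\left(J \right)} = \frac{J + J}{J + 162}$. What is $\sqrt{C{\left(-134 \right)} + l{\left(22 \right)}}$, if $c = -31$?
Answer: $\frac{\sqrt{-16422 - 65596 i \sqrt{134}}}{46} \approx 13.251 - 13.541 i$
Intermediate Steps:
$l{\left(J \right)} = -8 + \frac{2 J}{162 + J}$ ($l{\left(J \right)} = -8 + \frac{J + J}{J + 162} = -8 + \frac{2 J}{162 + J}$)
$C{\left(m \right)} = - 31 \sqrt{m}$
$\sqrt{C{\left(-134 \right)} + l{\left(22 \right)}} = \sqrt{- 31 \sqrt{-134} + \frac{6 \left(-216 - 22\right)}{162 + 22}} = \sqrt{- 31 i \sqrt{134} + \frac{6 \left(-216 - 22\right)}{184}} = \sqrt{- 31 i \sqrt{134} + 6 \cdot \frac{1}{184} \left(-238\right)} = \sqrt{- 31 i \sqrt{134} - \frac{357}{46}} = \sqrt{- \frac{357}{46} - 31 i \sqrt{134}}$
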